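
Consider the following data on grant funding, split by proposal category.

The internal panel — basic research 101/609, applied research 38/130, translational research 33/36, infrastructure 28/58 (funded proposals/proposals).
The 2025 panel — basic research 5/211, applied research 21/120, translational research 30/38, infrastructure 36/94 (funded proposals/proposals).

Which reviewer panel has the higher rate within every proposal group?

the internal panel

Basic research: the internal panel 101/609 = 16.6%, the 2025 panel 5/211 = 2.4% → the internal panel
Applied research: the internal panel 38/130 = 29.2%, the 2025 panel 21/120 = 17.5% → the internal panel
Translational research: the internal panel 33/36 = 91.7%, the 2025 panel 30/38 = 78.9% → the internal panel
Infrastructure: the internal panel 28/58 = 48.3%, the 2025 panel 36/94 = 38.3% → the internal panel
The internal panel has the higher rate in all 4 groups.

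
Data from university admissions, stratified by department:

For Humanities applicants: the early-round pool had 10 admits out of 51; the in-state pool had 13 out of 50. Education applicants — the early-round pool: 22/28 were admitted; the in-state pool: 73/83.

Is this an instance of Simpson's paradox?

No

Humanities: the early-round pool 10/51 = 19.6%, the in-state pool 13/50 = 26.0% → the in-state pool
Education: the early-round pool 22/28 = 78.6%, the in-state pool 73/83 = 88.0% → the in-state pool
Overall: the early-round pool 32/79 = 40.5%, the in-state pool 86/133 = 64.7% → the in-state pool
The in-state pool wins overall and in every department group — no reversal.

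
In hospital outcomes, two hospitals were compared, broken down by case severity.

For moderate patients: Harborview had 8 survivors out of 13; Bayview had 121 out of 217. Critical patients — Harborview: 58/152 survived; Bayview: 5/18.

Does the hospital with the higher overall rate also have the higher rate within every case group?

Moderate: Harborview 8/13 = 61.5%, Bayview 121/217 = 55.8% → Harborview
Critical: Harborview 58/152 = 38.2%, Bayview 5/18 = 27.8% → Harborview
Overall: Harborview 66/165 = 40.0%, Bayview 126/235 = 53.6% → Bayview
Harborview wins each case group but Bayview wins overall — the comparison reverses. Harborview's patients skew toward critical, which has a lower base rate.

No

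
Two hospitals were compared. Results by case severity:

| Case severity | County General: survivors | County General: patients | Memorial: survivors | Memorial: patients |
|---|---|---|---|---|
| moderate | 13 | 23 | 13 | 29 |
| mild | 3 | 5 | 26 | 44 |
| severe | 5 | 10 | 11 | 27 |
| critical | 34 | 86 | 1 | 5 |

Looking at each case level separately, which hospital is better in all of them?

Moderate: County General 13/23 = 56.5%, Memorial 13/29 = 44.8% → County General
Mild: County General 3/5 = 60.0%, Memorial 26/44 = 59.1% → County General
Severe: County General 5/10 = 50.0%, Memorial 11/27 = 40.7% → County General
Critical: County General 34/86 = 39.5%, Memorial 1/5 = 20.0% → County General
County General has the higher rate in all 4 groups.

County General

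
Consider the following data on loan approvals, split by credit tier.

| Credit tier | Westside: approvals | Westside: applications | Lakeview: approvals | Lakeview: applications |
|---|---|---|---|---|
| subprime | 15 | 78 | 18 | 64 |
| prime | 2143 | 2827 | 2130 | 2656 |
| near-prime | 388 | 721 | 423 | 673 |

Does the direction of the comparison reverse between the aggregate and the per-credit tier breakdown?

No

Subprime: Westside 15/78 = 19.2%, Lakeview 18/64 = 28.1% → Lakeview
Prime: Westside 2143/2827 = 75.8%, Lakeview 2130/2656 = 80.2% → Lakeview
Near-prime: Westside 388/721 = 53.8%, Lakeview 423/673 = 62.9% → Lakeview
Overall: Westside 2546/3626 = 70.2%, Lakeview 2571/3393 = 75.8% → Lakeview
Lakeview wins overall and in every credit group — no reversal.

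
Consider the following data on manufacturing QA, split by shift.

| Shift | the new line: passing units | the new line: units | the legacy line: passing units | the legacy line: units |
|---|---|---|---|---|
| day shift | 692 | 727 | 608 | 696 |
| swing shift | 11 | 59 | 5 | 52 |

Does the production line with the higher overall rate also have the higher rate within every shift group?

Day shift: the new line 692/727 = 95.2%, the legacy line 608/696 = 87.4% → the new line
Swing shift: the new line 11/59 = 18.6%, the legacy line 5/52 = 9.6% → the new line
Overall: the new line 703/786 = 89.4%, the legacy line 613/748 = 82.0% → the new line
The new line wins overall and in every shift group — no reversal.

Yes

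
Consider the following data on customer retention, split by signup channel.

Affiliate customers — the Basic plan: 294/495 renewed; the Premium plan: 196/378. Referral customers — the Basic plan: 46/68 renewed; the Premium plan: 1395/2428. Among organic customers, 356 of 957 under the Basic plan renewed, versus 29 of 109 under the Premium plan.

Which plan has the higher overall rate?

the Premium plan

Affiliate: the Basic plan 294/495 = 59.4%, the Premium plan 196/378 = 51.9% → the Basic plan
Referral: the Basic plan 46/68 = 67.6%, the Premium plan 1395/2428 = 57.5% → the Basic plan
Organic: the Basic plan 356/957 = 37.2%, the Premium plan 29/109 = 26.6% → the Basic plan
Overall: the Basic plan 696/1520 = 45.8%, the Premium plan 1620/2915 = 55.6% → the Premium plan
(The Basic plan wins every signup group but the Premium plan wins overall — the Basic plan's customers skew toward the low-rate organic group.)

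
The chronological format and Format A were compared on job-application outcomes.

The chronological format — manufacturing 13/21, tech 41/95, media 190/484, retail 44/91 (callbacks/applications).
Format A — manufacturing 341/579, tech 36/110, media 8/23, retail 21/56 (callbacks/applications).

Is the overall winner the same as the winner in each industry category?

Manufacturing: the chronological format 13/21 = 61.9%, Format A 341/579 = 58.9% → the chronological format
Tech: the chronological format 41/95 = 43.2%, Format A 36/110 = 32.7% → the chronological format
Media: the chronological format 190/484 = 39.3%, Format A 8/23 = 34.8% → the chronological format
Retail: the chronological format 44/91 = 48.4%, Format A 21/56 = 37.5% → the chronological format
Overall: the chronological format 288/691 = 41.7%, Format A 406/768 = 52.9% → Format A
The chronological format wins each industry group but Format A wins overall — the comparison reverses. The chronological format's applications skew toward media, which has a lower base rate.

No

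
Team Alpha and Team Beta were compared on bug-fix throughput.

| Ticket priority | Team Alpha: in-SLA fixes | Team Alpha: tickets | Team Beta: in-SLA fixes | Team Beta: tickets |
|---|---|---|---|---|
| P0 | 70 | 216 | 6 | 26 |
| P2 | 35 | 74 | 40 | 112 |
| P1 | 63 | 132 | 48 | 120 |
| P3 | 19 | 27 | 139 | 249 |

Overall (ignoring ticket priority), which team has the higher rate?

Team Beta

P0: Team Alpha 70/216 = 32.4%, Team Beta 6/26 = 23.1% → Team Alpha
P2: Team Alpha 35/74 = 47.3%, Team Beta 40/112 = 35.7% → Team Alpha
P1: Team Alpha 63/132 = 47.7%, Team Beta 48/120 = 40.0% → Team Alpha
P3: Team Alpha 19/27 = 70.4%, Team Beta 139/249 = 55.8% → Team Alpha
Overall: Team Alpha 187/449 = 41.6%, Team Beta 233/507 = 46.0% → Team Beta
(Team Alpha wins every ticket group but Team Beta wins overall — Team Alpha's tickets skew toward the low-rate P0 group.)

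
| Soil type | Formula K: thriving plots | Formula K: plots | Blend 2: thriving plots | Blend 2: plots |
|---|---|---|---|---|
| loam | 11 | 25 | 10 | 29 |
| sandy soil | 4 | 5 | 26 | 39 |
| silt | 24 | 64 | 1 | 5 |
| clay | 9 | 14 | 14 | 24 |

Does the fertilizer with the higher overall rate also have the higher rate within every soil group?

No

Loam: Formula K 11/25 = 44.0%, Blend 2 10/29 = 34.5% → Formula K
Sandy soil: Formula K 4/5 = 80.0%, Blend 2 26/39 = 66.7% → Formula K
Silt: Formula K 24/64 = 37.5%, Blend 2 1/5 = 20.0% → Formula K
Clay: Formula K 9/14 = 64.3%, Blend 2 14/24 = 58.3% → Formula K
Overall: Formula K 48/108 = 44.4%, Blend 2 51/97 = 52.6% → Blend 2
Formula K wins each soil group but Blend 2 wins overall — the comparison reverses. Formula K's plots skew toward silt, which has a lower base rate.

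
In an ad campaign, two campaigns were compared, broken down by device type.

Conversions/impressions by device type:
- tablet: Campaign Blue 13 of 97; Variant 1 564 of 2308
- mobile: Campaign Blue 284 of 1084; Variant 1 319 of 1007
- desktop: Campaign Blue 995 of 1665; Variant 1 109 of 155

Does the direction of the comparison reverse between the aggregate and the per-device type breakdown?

Yes

Tablet: Campaign Blue 13/97 = 13.4%, Variant 1 564/2308 = 24.4% → Variant 1
Mobile: Campaign Blue 284/1084 = 26.2%, Variant 1 319/1007 = 31.7% → Variant 1
Desktop: Campaign Blue 995/1665 = 59.8%, Variant 1 109/155 = 70.3% → Variant 1
Overall: Campaign Blue 1292/2846 = 45.4%, Variant 1 992/3470 = 28.6% → Campaign Blue
Variant 1 wins each device group but Campaign Blue wins overall — the comparison reverses. Variant 1's impressions skew toward tablet, which has a lower base rate.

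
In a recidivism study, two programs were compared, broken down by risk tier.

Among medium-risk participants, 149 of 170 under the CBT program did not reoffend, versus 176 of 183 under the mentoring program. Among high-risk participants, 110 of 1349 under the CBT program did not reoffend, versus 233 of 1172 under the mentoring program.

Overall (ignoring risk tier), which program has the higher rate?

Medium-risk: the CBT program 149/170 = 87.6%, the mentoring program 176/183 = 96.2% → the mentoring program
High-risk: the CBT program 110/1349 = 8.2%, the mentoring program 233/1172 = 19.9% → the mentoring program
Overall: the CBT program 259/1519 = 17.1%, the mentoring program 409/1355 = 30.2% → the mentoring program

the mentoring program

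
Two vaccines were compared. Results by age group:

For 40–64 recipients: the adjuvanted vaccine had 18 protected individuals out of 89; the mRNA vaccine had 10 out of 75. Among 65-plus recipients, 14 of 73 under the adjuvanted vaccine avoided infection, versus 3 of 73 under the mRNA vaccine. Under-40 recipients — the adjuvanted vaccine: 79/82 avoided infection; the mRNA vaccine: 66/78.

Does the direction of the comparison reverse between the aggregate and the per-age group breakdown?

40–64: the adjuvanted vaccine 18/89 = 20.2%, the mRNA vaccine 10/75 = 13.3% → the adjuvanted vaccine
65-plus: the adjuvanted vaccine 14/73 = 19.2%, the mRNA vaccine 3/73 = 4.1% → the adjuvanted vaccine
Under-40: the adjuvanted vaccine 79/82 = 96.3%, the mRNA vaccine 66/78 = 84.6% → the adjuvanted vaccine
Overall: the adjuvanted vaccine 111/244 = 45.5%, the mRNA vaccine 79/226 = 35.0% → the adjuvanted vaccine
The adjuvanted vaccine wins overall and in every age group — no reversal.

No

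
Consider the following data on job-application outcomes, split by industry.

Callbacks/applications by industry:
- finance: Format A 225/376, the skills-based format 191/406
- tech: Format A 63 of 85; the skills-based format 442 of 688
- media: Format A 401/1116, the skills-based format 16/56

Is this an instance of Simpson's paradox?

Finance: Format A 225/376 = 59.8%, the skills-based format 191/406 = 47.0% → Format A
Tech: Format A 63/85 = 74.1%, the skills-based format 442/688 = 64.2% → Format A
Media: Format A 401/1116 = 35.9%, the skills-based format 16/56 = 28.6% → Format A
Overall: Format A 689/1577 = 43.7%, the skills-based format 649/1150 = 56.4% → the skills-based format
Format A wins each industry group but the skills-based format wins overall — the comparison reverses. Format A's applications skew toward media, which has a lower base rate.

Yes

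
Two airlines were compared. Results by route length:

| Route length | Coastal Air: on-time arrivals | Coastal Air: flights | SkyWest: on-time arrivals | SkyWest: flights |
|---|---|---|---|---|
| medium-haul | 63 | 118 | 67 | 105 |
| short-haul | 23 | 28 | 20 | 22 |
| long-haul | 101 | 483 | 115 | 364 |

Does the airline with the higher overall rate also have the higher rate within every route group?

Medium-haul: Coastal Air 63/118 = 53.4%, SkyWest 67/105 = 63.8% → SkyWest
Short-haul: Coastal Air 23/28 = 82.1%, SkyWest 20/22 = 90.9% → SkyWest
Long-haul: Coastal Air 101/483 = 20.9%, SkyWest 115/364 = 31.6% → SkyWest
Overall: Coastal Air 187/629 = 29.7%, SkyWest 202/491 = 41.1% → SkyWest
SkyWest wins overall and in every route group — no reversal.

Yes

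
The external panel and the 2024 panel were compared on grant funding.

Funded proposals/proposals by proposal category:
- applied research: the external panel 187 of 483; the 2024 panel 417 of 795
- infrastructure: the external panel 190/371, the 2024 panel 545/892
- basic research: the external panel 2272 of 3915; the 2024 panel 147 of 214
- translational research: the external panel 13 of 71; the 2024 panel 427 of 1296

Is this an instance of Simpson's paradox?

Yes

Applied research: the external panel 187/483 = 38.7%, the 2024 panel 417/795 = 52.5% → the 2024 panel
Infrastructure: the external panel 190/371 = 51.2%, the 2024 panel 545/892 = 61.1% → the 2024 panel
Basic research: the external panel 2272/3915 = 58.0%, the 2024 panel 147/214 = 68.7% → the 2024 panel
Translational research: the external panel 13/71 = 18.3%, the 2024 panel 427/1296 = 32.9% → the 2024 panel
Overall: the external panel 2662/4840 = 55.0%, the 2024 panel 1536/3197 = 48.0% → the external panel
The 2024 panel wins each proposal group but the external panel wins overall — the comparison reverses. The 2024 panel's proposals skew toward translational research, which has a lower base rate.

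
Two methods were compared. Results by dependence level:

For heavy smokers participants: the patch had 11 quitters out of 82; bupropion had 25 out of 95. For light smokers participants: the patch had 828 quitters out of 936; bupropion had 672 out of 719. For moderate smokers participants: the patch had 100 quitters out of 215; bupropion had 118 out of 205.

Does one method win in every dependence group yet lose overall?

No

Heavy smokers: the patch 11/82 = 13.4%, bupropion 25/95 = 26.3% → bupropion
Light smokers: the patch 828/936 = 88.5%, bupropion 672/719 = 93.5% → bupropion
Moderate smokers: the patch 100/215 = 46.5%, bupropion 118/205 = 57.6% → bupropion
Overall: the patch 939/1233 = 76.2%, bupropion 815/1019 = 80.0% → bupropion
Bupropion wins overall and in every dependence group — no reversal.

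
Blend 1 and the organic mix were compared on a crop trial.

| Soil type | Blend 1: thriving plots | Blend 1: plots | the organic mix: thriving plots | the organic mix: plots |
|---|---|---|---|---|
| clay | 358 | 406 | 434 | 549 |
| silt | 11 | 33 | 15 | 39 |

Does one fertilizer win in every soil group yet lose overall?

No

Clay: Blend 1 358/406 = 88.2%, the organic mix 434/549 = 79.1% → Blend 1
Silt: Blend 1 11/33 = 33.3%, the organic mix 15/39 = 38.5% → the organic mix
Overall: Blend 1 369/439 = 84.1%, the organic mix 449/588 = 76.4% → Blend 1
Neither sweeps: Blend 1 wins 1 of 2 groups, the organic mix wins 1. Blend 1 wins overall but not every group — no Simpson reversal.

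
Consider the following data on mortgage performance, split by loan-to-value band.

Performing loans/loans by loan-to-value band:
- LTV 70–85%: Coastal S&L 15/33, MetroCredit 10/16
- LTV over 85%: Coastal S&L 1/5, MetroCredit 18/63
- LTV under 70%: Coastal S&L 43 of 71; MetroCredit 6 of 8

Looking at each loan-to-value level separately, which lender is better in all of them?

MetroCredit

LTV 70–85%: Coastal S&L 15/33 = 45.5%, MetroCredit 10/16 = 62.5% → MetroCredit
LTV over 85%: Coastal S&L 1/5 = 20.0%, MetroCredit 18/63 = 28.6% → MetroCredit
LTV under 70%: Coastal S&L 43/71 = 60.6%, MetroCredit 6/8 = 75.0% → MetroCredit
MetroCredit has the higher rate in all 3 groups.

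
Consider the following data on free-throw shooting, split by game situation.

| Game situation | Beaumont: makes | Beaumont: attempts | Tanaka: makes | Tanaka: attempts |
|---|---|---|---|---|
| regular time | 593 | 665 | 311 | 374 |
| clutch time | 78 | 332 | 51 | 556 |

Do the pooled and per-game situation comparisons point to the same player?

Regular time: Beaumont 593/665 = 89.2%, Tanaka 311/374 = 83.2% → Beaumont
Clutch time: Beaumont 78/332 = 23.5%, Tanaka 51/556 = 9.2% → Beaumont
Overall: Beaumont 671/997 = 67.3%, Tanaka 362/930 = 38.9% → Beaumont
Beaumont wins overall and in every game group — no reversal.

Yes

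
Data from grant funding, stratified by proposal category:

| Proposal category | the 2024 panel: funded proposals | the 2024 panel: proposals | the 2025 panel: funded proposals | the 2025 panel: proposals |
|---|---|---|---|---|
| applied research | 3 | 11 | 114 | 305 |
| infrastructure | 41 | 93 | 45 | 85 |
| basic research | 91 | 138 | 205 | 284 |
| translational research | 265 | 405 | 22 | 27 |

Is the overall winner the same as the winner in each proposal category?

Applied research: the 2024 panel 3/11 = 27.3%, the 2025 panel 114/305 = 37.4% → the 2025 panel
Infrastructure: the 2024 panel 41/93 = 44.1%, the 2025 panel 45/85 = 52.9% → the 2025 panel
Basic research: the 2024 panel 91/138 = 65.9%, the 2025 panel 205/284 = 72.2% → the 2025 panel
Translational research: the 2024 panel 265/405 = 65.4%, the 2025 panel 22/27 = 81.5% → the 2025 panel
Overall: the 2024 panel 400/647 = 61.8%, the 2025 panel 386/701 = 55.1% → the 2024 panel
The 2025 panel wins each proposal group but the 2024 panel wins overall — the comparison reverses. The 2025 panel's proposals skew toward applied research, which has a lower base rate.

No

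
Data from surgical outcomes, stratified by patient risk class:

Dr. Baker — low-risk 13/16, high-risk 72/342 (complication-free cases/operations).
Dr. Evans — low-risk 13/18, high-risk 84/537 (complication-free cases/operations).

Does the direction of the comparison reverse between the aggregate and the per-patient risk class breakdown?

Low-risk: Dr. Baker 13/16 = 81.2%, Dr. Evans 13/18 = 72.2% → Dr. Baker
High-risk: Dr. Baker 72/342 = 21.1%, Dr. Evans 84/537 = 15.6% → Dr. Baker
Overall: Dr. Baker 85/358 = 23.7%, Dr. Evans 97/555 = 17.5% → Dr. Baker
Dr. Baker wins overall and in every patient risk group — no reversal.

No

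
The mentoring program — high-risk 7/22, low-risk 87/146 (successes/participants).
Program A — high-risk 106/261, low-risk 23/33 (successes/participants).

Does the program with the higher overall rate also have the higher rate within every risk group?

High-risk: the mentoring program 7/22 = 31.8%, Program A 106/261 = 40.6% → Program A
Low-risk: the mentoring program 87/146 = 59.6%, Program A 23/33 = 69.7% → Program A
Overall: the mentoring program 94/168 = 56.0%, Program A 129/294 = 43.9% → the mentoring program
Program A wins each risk group but the mentoring program wins overall — the comparison reverses. Program A's participants skew toward high-risk, which has a lower base rate.

No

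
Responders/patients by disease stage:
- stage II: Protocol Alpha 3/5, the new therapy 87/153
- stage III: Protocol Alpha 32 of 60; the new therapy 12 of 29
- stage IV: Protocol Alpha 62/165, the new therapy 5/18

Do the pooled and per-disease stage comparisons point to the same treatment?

Stage II: Protocol Alpha 3/5 = 60.0%, the new therapy 87/153 = 56.9% → Protocol Alpha
Stage III: Protocol Alpha 32/60 = 53.3%, the new therapy 12/29 = 41.4% → Protocol Alpha
Stage IV: Protocol Alpha 62/165 = 37.6%, the new therapy 5/18 = 27.8% → Protocol Alpha
Overall: Protocol Alpha 97/230 = 42.2%, the new therapy 104/200 = 52.0% → the new therapy
Protocol Alpha wins each disease group but the new therapy wins overall — the comparison reverses. Protocol Alpha's patients skew toward stage IV, which has a lower base rate.

No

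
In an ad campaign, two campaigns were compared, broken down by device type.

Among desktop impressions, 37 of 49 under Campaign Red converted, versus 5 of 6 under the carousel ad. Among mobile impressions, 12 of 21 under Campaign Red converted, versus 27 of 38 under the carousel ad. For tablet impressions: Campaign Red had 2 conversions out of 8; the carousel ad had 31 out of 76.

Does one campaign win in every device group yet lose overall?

Desktop: Campaign Red 37/49 = 75.5%, the carousel ad 5/6 = 83.3% → the carousel ad
Mobile: Campaign Red 12/21 = 57.1%, the carousel ad 27/38 = 71.1% → the carousel ad
Tablet: Campaign Red 2/8 = 25.0%, the carousel ad 31/76 = 40.8% → the carousel ad
Overall: Campaign Red 51/78 = 65.4%, the carousel ad 63/120 = 52.5% → Campaign Red
The carousel ad wins each device group but Campaign Red wins overall — the comparison reverses. The carousel ad's impressions skew toward tablet, which has a lower base rate.

Yes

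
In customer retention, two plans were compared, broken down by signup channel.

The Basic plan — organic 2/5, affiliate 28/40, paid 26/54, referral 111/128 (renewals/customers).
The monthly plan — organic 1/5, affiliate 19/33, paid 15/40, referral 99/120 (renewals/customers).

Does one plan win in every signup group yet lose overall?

No

Organic: the Basic plan 2/5 = 40.0%, the monthly plan 1/5 = 20.0% → the Basic plan
Affiliate: the Basic plan 28/40 = 70.0%, the monthly plan 19/33 = 57.6% → the Basic plan
Paid: the Basic plan 26/54 = 48.1%, the monthly plan 15/40 = 37.5% → the Basic plan
Referral: the Basic plan 111/128 = 86.7%, the monthly plan 99/120 = 82.5% → the Basic plan
Overall: the Basic plan 167/227 = 73.6%, the monthly plan 134/198 = 67.7% → the Basic plan
The Basic plan wins overall and in every signup group — no reversal.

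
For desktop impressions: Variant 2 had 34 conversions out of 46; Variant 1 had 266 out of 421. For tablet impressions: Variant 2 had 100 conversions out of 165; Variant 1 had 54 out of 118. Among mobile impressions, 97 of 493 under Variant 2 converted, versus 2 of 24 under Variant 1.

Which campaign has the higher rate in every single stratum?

Desktop: Variant 2 34/46 = 73.9%, Variant 1 266/421 = 63.2% → Variant 2
Tablet: Variant 2 100/165 = 60.6%, Variant 1 54/118 = 45.8% → Variant 2
Mobile: Variant 2 97/493 = 19.7%, Variant 1 2/24 = 8.3% → Variant 2
Variant 2 has the higher rate in all 3 groups.

Variant 2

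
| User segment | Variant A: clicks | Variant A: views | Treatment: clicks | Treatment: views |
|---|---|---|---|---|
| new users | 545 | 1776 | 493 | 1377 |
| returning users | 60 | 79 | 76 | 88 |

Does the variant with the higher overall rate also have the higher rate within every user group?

Yes

New users: Variant A 545/1776 = 30.7%, Treatment 493/1377 = 35.8% → Treatment
Returning users: Variant A 60/79 = 75.9%, Treatment 76/88 = 86.4% → Treatment
Overall: Variant A 605/1855 = 32.6%, Treatment 569/1465 = 38.8% → Treatment
Treatment wins overall and in every user group — no reversal.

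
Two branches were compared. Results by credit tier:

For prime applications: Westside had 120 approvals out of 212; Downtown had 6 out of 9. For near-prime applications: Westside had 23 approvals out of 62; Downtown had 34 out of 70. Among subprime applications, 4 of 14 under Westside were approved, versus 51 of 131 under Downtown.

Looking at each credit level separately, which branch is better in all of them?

Downtown

Prime: Westside 120/212 = 56.6%, Downtown 6/9 = 66.7% → Downtown
Near-prime: Westside 23/62 = 37.1%, Downtown 34/70 = 48.6% → Downtown
Subprime: Westside 4/14 = 28.6%, Downtown 51/131 = 38.9% → Downtown
Downtown has the higher rate in all 3 groups.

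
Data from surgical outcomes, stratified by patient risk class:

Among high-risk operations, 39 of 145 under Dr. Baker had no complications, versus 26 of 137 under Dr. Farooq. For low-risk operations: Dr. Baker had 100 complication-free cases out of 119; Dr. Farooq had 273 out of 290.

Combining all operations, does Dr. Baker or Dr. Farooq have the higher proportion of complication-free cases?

High-risk: Dr. Baker 39/145 = 26.9%, Dr. Farooq 26/137 = 19.0% → Dr. Baker
Low-risk: Dr. Baker 100/119 = 84.0%, Dr. Farooq 273/290 = 94.1% → Dr. Farooq
Overall: Dr. Baker 139/264 = 52.7%, Dr. Farooq 299/427 = 70.0% → Dr. Farooq
(Neither sweeps every patient risk group, but Dr. Farooq has the higher pooled rate.)

Dr. Farooq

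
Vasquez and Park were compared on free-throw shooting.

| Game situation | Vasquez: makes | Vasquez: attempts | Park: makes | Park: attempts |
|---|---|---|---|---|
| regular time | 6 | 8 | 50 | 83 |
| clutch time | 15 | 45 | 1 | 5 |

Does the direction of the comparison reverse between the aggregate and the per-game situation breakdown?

Yes

Regular time: Vasquez 6/8 = 75.0%, Park 50/83 = 60.2% → Vasquez
Clutch time: Vasquez 15/45 = 33.3%, Park 1/5 = 20.0% → Vasquez
Overall: Vasquez 21/53 = 39.6%, Park 51/88 = 58.0% → Park
Vasquez wins each game group but Park wins overall — the comparison reverses. Vasquez's attempts skew toward clutch time, which has a lower base rate.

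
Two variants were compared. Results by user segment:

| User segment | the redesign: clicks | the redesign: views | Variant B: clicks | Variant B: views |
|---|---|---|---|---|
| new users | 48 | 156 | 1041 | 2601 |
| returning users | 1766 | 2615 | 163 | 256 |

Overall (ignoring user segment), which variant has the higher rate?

New users: the redesign 48/156 = 30.8%, Variant B 1041/2601 = 40.0% → Variant B
Returning users: the redesign 1766/2615 = 67.5%, Variant B 163/256 = 63.7% → the redesign
Overall: the redesign 1814/2771 = 65.5%, Variant B 1204/2857 = 42.1% → the redesign
(Neither sweeps every user group, but the redesign has the higher pooled rate.)

the redesign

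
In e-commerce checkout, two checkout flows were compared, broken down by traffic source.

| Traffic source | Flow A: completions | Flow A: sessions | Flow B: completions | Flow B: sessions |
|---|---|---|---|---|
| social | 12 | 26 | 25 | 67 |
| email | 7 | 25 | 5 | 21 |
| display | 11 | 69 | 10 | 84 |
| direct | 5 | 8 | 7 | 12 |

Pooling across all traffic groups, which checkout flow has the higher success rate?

Social: Flow A 12/26 = 46.2%, Flow B 25/67 = 37.3% → Flow A
Email: Flow A 7/25 = 28.0%, Flow B 5/21 = 23.8% → Flow A
Display: Flow A 11/69 = 15.9%, Flow B 10/84 = 11.9% → Flow A
Direct: Flow A 5/8 = 62.5%, Flow B 7/12 = 58.3% → Flow A
Overall: Flow A 35/128 = 27.3%, Flow B 47/184 = 25.5% → Flow A

Flow A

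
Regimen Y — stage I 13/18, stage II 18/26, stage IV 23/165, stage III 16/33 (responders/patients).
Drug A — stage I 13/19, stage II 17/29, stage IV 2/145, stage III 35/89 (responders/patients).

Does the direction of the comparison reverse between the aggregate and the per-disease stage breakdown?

No

Stage I: Regimen Y 13/18 = 72.2%, Drug A 13/19 = 68.4% → Regimen Y
Stage II: Regimen Y 18/26 = 69.2%, Drug A 17/29 = 58.6% → Regimen Y
Stage IV: Regimen Y 23/165 = 13.9%, Drug A 2/145 = 1.4% → Regimen Y
Stage III: Regimen Y 16/33 = 48.5%, Drug A 35/89 = 39.3% → Regimen Y
Overall: Regimen Y 70/242 = 28.9%, Drug A 67/282 = 23.8% → Regimen Y
Regimen Y wins overall and in every disease group — no reversal.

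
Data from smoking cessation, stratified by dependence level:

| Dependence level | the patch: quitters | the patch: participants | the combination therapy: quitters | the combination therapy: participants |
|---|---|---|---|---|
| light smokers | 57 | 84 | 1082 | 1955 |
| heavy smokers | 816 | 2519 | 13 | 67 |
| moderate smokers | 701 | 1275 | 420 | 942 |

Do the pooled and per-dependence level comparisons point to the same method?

No

Light smokers: the patch 57/84 = 67.9%, the combination therapy 1082/1955 = 55.3% → the patch
Heavy smokers: the patch 816/2519 = 32.4%, the combination therapy 13/67 = 19.4% → the patch
Moderate smokers: the patch 701/1275 = 55.0%, the combination therapy 420/942 = 44.6% → the patch
Overall: the patch 1574/3878 = 40.6%, the combination therapy 1515/2964 = 51.1% → the combination therapy
The patch wins each dependence group but the combination therapy wins overall — the comparison reverses. The patch's participants skew toward heavy smokers, which has a lower base rate.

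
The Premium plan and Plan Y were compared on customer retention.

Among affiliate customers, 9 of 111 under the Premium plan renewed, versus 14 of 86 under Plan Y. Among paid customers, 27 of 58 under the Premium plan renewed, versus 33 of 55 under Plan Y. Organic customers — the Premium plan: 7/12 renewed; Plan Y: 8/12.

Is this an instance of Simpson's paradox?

No

Affiliate: the Premium plan 9/111 = 8.1%, Plan Y 14/86 = 16.3% → Plan Y
Paid: the Premium plan 27/58 = 46.6%, Plan Y 33/55 = 60.0% → Plan Y
Organic: the Premium plan 7/12 = 58.3%, Plan Y 8/12 = 66.7% → Plan Y
Overall: the Premium plan 43/181 = 23.8%, Plan Y 55/153 = 35.9% → Plan Y
Plan Y wins overall and in every signup group — no reversal.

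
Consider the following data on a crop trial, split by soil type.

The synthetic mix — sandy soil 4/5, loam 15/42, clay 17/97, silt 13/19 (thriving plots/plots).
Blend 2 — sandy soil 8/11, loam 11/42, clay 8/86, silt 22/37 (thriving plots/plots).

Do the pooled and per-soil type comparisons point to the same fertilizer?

Sandy soil: the synthetic mix 4/5 = 80.0%, Blend 2 8/11 = 72.7% → the synthetic mix
Loam: the synthetic mix 15/42 = 35.7%, Blend 2 11/42 = 26.2% → the synthetic mix
Clay: the synthetic mix 17/97 = 17.5%, Blend 2 8/86 = 9.3% → the synthetic mix
Silt: the synthetic mix 13/19 = 68.4%, Blend 2 22/37 = 59.5% → the synthetic mix
Overall: the synthetic mix 49/163 = 30.1%, Blend 2 49/176 = 27.8% → the synthetic mix
The synthetic mix wins overall and in every soil group — no reversal.

Yes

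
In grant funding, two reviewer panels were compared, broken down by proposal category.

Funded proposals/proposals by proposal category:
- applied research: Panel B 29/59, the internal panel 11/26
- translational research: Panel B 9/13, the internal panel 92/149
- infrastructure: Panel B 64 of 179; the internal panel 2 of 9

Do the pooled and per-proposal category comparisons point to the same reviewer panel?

Applied research: Panel B 29/59 = 49.2%, the internal panel 11/26 = 42.3% → Panel B
Translational research: Panel B 9/13 = 69.2%, the internal panel 92/149 = 61.7% → Panel B
Infrastructure: Panel B 64/179 = 35.8%, the internal panel 2/9 = 22.2% → Panel B
Overall: Panel B 102/251 = 40.6%, the internal panel 105/184 = 57.1% → the internal panel
Panel B wins each proposal group but the internal panel wins overall — the comparison reverses. Panel B's proposals skew toward infrastructure, which has a lower base rate.

No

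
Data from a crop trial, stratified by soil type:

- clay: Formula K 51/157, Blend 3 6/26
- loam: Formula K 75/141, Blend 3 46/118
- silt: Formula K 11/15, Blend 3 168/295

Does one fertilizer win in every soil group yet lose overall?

Clay: Formula K 51/157 = 32.5%, Blend 3 6/26 = 23.1% → Formula K
Loam: Formula K 75/141 = 53.2%, Blend 3 46/118 = 39.0% → Formula K
Silt: Formula K 11/15 = 73.3%, Blend 3 168/295 = 56.9% → Formula K
Overall: Formula K 137/313 = 43.8%, Blend 3 220/439 = 50.1% → Blend 3
Formula K wins each soil group but Blend 3 wins overall — the comparison reverses. Formula K's plots skew toward clay, which has a lower base rate.

Yes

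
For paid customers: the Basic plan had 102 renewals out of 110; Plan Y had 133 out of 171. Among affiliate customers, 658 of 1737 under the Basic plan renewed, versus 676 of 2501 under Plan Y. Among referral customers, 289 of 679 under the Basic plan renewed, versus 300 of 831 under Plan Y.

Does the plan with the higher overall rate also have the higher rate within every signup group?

Yes

Paid: the Basic plan 102/110 = 92.7%, Plan Y 133/171 = 77.8% → the Basic plan
Affiliate: the Basic plan 658/1737 = 37.9%, Plan Y 676/2501 = 27.0% → the Basic plan
Referral: the Basic plan 289/679 = 42.6%, Plan Y 300/831 = 36.1% → the Basic plan
Overall: the Basic plan 1049/2526 = 41.5%, Plan Y 1109/3503 = 31.7% → the Basic plan
The Basic plan wins overall and in every signup group — no reversal.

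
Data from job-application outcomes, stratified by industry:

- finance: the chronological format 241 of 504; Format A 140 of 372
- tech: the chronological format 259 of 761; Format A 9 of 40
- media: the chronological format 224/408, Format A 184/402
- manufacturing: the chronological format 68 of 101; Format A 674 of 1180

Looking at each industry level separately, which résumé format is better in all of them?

Finance: the chronological format 241/504 = 47.8%, Format A 140/372 = 37.6% → the chronological format
Tech: the chronological format 259/761 = 34.0%, Format A 9/40 = 22.5% → the chronological format
Media: the chronological format 224/408 = 54.9%, Format A 184/402 = 45.8% → the chronological format
Manufacturing: the chronological format 68/101 = 67.3%, Format A 674/1180 = 57.1% → the chronological format
The chronological format has the higher rate in all 4 groups.

the chronological format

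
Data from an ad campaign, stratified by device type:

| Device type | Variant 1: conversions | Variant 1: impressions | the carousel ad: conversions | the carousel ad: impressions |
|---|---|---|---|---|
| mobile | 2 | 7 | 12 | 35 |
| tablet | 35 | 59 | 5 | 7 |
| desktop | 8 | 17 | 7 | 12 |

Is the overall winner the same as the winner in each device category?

Mobile: Variant 1 2/7 = 28.6%, the carousel ad 12/35 = 34.3% → the carousel ad
Tablet: Variant 1 35/59 = 59.3%, the carousel ad 5/7 = 71.4% → the carousel ad
Desktop: Variant 1 8/17 = 47.1%, the carousel ad 7/12 = 58.3% → the carousel ad
Overall: Variant 1 45/83 = 54.2%, the carousel ad 24/54 = 44.4% → Variant 1
The carousel ad wins each device group but Variant 1 wins overall — the comparison reverses. The carousel ad's impressions skew toward mobile, which has a lower base rate.

No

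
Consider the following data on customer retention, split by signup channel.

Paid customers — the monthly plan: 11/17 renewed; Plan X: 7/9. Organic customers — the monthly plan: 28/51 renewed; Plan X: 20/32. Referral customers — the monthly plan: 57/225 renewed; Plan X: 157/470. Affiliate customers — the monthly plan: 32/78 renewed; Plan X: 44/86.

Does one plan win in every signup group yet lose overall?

Paid: the monthly plan 11/17 = 64.7%, Plan X 7/9 = 77.8% → Plan X
Organic: the monthly plan 28/51 = 54.9%, Plan X 20/32 = 62.5% → Plan X
Referral: the monthly plan 57/225 = 25.3%, Plan X 157/470 = 33.4% → Plan X
Affiliate: the monthly plan 32/78 = 41.0%, Plan X 44/86 = 51.2% → Plan X
Overall: the monthly plan 128/371 = 34.5%, Plan X 228/597 = 38.2% → Plan X
Plan X wins overall and in every signup group — no reversal.

No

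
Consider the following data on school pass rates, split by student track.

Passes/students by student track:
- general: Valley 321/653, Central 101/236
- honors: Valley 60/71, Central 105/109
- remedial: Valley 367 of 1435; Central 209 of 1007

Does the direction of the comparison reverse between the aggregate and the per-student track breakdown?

General: Valley 321/653 = 49.2%, Central 101/236 = 42.8% → Valley
Honors: Valley 60/71 = 84.5%, Central 105/109 = 96.3% → Central
Remedial: Valley 367/1435 = 25.6%, Central 209/1007 = 20.8% → Valley
Overall: Valley 748/2159 = 34.6%, Central 415/1352 = 30.7% → Valley
Neither sweeps: Valley wins 2 of 3 groups, Central wins 1. Valley wins overall but not every group — no Simpson reversal.

No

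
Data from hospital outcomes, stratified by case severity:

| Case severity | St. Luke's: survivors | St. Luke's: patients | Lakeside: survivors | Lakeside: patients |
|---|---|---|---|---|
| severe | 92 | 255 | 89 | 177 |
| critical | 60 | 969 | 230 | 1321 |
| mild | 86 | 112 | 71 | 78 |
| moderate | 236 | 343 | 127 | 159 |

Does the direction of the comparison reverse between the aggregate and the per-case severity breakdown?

No

Severe: St. Luke's 92/255 = 36.1%, Lakeside 89/177 = 50.3% → Lakeside
Critical: St. Luke's 60/969 = 6.2%, Lakeside 230/1321 = 17.4% → Lakeside
Mild: St. Luke's 86/112 = 76.8%, Lakeside 71/78 = 91.0% → Lakeside
Moderate: St. Luke's 236/343 = 68.8%, Lakeside 127/159 = 79.9% → Lakeside
Overall: St. Luke's 474/1679 = 28.2%, Lakeside 517/1735 = 29.8% → Lakeside
Lakeside wins overall and in every case group — no reversal.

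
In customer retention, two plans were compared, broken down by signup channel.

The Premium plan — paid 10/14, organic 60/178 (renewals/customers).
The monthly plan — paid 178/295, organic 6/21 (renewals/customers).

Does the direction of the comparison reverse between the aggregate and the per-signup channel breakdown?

Yes

Paid: the Premium plan 10/14 = 71.4%, the monthly plan 178/295 = 60.3% → the Premium plan
Organic: the Premium plan 60/178 = 33.7%, the monthly plan 6/21 = 28.6% → the Premium plan
Overall: the Premium plan 70/192 = 36.5%, the monthly plan 184/316 = 58.2% → the monthly plan
The Premium plan wins each signup group but the monthly plan wins overall — the comparison reverses. The Premium plan's customers skew toward organic, which has a lower base rate.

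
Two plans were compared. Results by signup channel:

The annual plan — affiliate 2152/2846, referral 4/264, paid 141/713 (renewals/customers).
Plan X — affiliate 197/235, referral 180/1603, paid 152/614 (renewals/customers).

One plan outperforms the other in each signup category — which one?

Affiliate: the annual plan 2152/2846 = 75.6%, Plan X 197/235 = 83.8% → Plan X
Referral: the annual plan 4/264 = 1.5%, Plan X 180/1603 = 11.2% → Plan X
Paid: the annual plan 141/713 = 19.8%, Plan X 152/614 = 24.8% → Plan X
Plan X has the higher rate in all 3 groups.

Plan X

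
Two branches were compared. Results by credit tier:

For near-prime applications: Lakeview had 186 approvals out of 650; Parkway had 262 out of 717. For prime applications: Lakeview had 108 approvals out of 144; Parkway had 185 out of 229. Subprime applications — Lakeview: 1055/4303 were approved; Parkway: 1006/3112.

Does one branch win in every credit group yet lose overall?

Near-prime: Lakeview 186/650 = 28.6%, Parkway 262/717 = 36.5% → Parkway
Prime: Lakeview 108/144 = 75.0%, Parkway 185/229 = 80.8% → Parkway
Subprime: Lakeview 1055/4303 = 24.5%, Parkway 1006/3112 = 32.3% → Parkway
Overall: Lakeview 1349/5097 = 26.5%, Parkway 1453/4058 = 35.8% → Parkway
Parkway wins overall and in every credit group — no reversal.

No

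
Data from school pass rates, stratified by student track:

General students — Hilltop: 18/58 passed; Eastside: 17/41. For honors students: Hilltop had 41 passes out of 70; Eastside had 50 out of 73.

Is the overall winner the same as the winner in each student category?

Yes

General: Hilltop 18/58 = 31.0%, Eastside 17/41 = 41.5% → Eastside
Honors: Hilltop 41/70 = 58.6%, Eastside 50/73 = 68.5% → Eastside
Overall: Hilltop 59/128 = 46.1%, Eastside 67/114 = 58.8% → Eastside
Eastside wins overall and in every student group — no reversal.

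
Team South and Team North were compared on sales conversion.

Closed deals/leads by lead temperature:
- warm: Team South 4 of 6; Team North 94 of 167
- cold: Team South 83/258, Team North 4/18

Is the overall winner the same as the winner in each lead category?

No

Warm: Team South 4/6 = 66.7%, Team North 94/167 = 56.3% → Team South
Cold: Team South 83/258 = 32.2%, Team North 4/18 = 22.2% → Team South
Overall: Team South 87/264 = 33.0%, Team North 98/185 = 53.0% → Team North
Team South wins each lead group but Team North wins overall — the comparison reverses. Team South's leads skew toward cold, which has a lower base rate.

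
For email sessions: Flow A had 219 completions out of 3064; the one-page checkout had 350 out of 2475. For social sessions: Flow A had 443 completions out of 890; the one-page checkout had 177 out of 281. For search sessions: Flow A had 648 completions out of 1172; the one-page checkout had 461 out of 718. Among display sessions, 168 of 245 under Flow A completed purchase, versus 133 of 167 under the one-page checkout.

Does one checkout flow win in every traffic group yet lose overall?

No

Email: Flow A 219/3064 = 7.1%, the one-page checkout 350/2475 = 14.1% → the one-page checkout
Social: Flow A 443/890 = 49.8%, the one-page checkout 177/281 = 63.0% → the one-page checkout
Search: Flow A 648/1172 = 55.3%, the one-page checkout 461/718 = 64.2% → the one-page checkout
Display: Flow A 168/245 = 68.6%, the one-page checkout 133/167 = 79.6% → the one-page checkout
Overall: Flow A 1478/5371 = 27.5%, the one-page checkout 1121/3641 = 30.8% → the one-page checkout
The one-page checkout wins overall and in every traffic group — no reversal.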